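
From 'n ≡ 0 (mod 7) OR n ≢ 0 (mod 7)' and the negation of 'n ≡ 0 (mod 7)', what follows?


Disjunctive syllogism: from (P ∨ Q) and ¬P, infer Q.
One disjunct, 'n ≡ 0 (mod 7)', is ruled out; the other must hold.

n ≢ 0 (mod 7)


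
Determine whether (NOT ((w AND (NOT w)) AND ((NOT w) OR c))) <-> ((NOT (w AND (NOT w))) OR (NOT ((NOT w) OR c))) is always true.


Build the truth table over {c, w}:
c | w | φ
---------
F | F | T
T | F | T
F | T | T
T | T | T
Every row evaluates to true.

Yes, it is a tautology.


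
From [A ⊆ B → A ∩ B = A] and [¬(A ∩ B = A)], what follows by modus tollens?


Modus tollens: from (P → Q) and ¬Q, infer ¬P.
Q = 'A ∩ B = A' is denied; since P → Q, P must also fail.

Not (A ⊆ B).


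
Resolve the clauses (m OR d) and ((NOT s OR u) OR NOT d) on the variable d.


The clauses contain complementary literals d and NOTd.
Resolution eliminates this pair and disjoins the remaining literals (merging duplicates).

((m OR NOT s) OR u)


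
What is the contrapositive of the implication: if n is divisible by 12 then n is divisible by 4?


The contrapositive of (P → Q) is (¬Q → ¬P); it is logically equivalent to the original.
Here P = 'n is divisible by 12' and Q = 'n is divisible by 4'.

If not (n is divisible by 4), then not (n is divisible by 12).


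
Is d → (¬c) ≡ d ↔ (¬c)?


Compare truth tables:
c | d | φ | ψ
-------------
F | F | T | F
T | F | T | T
F | T | T | T
T | T | F | F
They differ at row 1 (c=F, d=F): φ=T but ψ=F.

No, they are not logically equivalent.


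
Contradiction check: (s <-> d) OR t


Truth table over {d, s, t}:
d | s | t | φ
-------------
F | F | F | T
T | F | F | F
F | T | F | F
T | T | F | T
F | F | T | T
T | F | T | T
F | T | T | T
T | T | T | T
Satisfying assignment at row 1: d=F, s=F, t=F gives T.

No, it is not a contradiction.


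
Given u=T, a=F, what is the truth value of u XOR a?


Exclusive or is true when exactly one operand is true.
Substitute: u=T, a=F.
T XOR F evaluates to T.

T


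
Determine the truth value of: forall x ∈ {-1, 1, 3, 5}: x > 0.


Evaluate the predicate on each element: -1:False, 1:True, 3:True, 5:True.
Counterexample x = -1 fails the predicate.

False


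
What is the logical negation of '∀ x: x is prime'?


¬(∀ x: φ) = ∃ x: ¬φ, and ¬(∃ x: φ) = ∀ x: ¬φ.
Apply to the universal statement.

∃ x: ¬(x is prime)


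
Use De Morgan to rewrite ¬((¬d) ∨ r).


De Morgan: the negation of a disjunction is the conjunction of the negations.
Distribute ¬ across ∨, flipping it to ∧, and negate each literal.

d ∧ (¬r)


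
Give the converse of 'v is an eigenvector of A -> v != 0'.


The converse of (P → Q) is (Q → P). It is not in general equivalent to the original.
Here P = 'v is an eigenvector of A' and Q = 'v != 0'.

If v != 0, then v is an eigenvector of A.


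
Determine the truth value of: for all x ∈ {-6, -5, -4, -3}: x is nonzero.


Evaluate the predicate on each element: -6:T, -5:T, -4:T, -3:T.
Every element satisfies the predicate.

T


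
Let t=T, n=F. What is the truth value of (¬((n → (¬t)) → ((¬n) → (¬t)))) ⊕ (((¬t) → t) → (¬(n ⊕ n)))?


Substitute t=T, n=F:
… (earlier sub-steps elided)
¬t = F
(¬n) → (¬t) = T → F = F
(n → (¬t)) → ((¬n) → (¬t)) = T → F = F
¬((n → (¬t)) → ((¬n) → (¬t))) = T
¬t = F
(¬t) → t = F → T = T
n ⊕ n = F ⊕ F = F
¬(n ⊕ n) = T
((¬t) → t) → (¬(n ⊕ n)) = T → T = T
(¬((n → (¬t)) → ((¬n) → (¬t)))) ⊕ (((¬t) → t) → (¬(n ⊕ n))) = T ⊕ T = F

F


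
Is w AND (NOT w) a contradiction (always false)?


Truth table over {w}:
w | φ
-----
F | F
T | F
Every row is false.

Yes, it is a contradiction.


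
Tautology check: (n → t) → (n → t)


Build the truth table over {n, t}:
n | t | φ
---------
F | F | T
T | F | T
F | T | T
T | T | T
Every row evaluates to true.

Yes, it is a tautology.


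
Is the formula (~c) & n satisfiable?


Search for a satisfying assignment over {c, n}.
Try c=False, n=True: the formula evaluates to True.
A satisfying assignment exists.

Satisfiable.


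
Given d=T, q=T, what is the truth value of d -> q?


Implication is false only when antecedent is true and consequent is false.
Substitute: d=T, q=T.
T -> T evaluates to T.

T


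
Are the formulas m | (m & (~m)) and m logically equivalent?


Compare truth tables:
m | φ | ψ
---------
False | False | False
True | True | True
The columns φ and ψ agree on every row.

Yes, they are logically equivalent.


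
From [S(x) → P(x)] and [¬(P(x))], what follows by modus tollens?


Modus tollens: from (P → Q) and ¬Q, infer ¬P.
Q = 'P(x)' is denied; since P → Q, P must also fail.

Not (S(x)).


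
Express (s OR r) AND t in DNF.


Step 1: Distribute ∧ over ∨: (s ∨ r) ∧ t = (s ∧ t) ∨ (r ∧ t).

(s AND t) OR (r AND t)


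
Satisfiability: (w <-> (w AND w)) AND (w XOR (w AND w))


Check all 2 assignments over {w}:
w | φ
-----
F | F
T | F
No assignment makes the formula true.

Unsatisfiable.


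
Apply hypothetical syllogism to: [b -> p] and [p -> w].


Hypothetical syllogism: from (P → Q) and (Q → R), infer (P → R).
Chain the two implications through the shared middle term 'p'.

b -> w


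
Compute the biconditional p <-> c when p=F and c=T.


Biconditional is true when both operands have the same truth value.
Substitute: p=F, c=T.
F <-> T evaluates to F.

F


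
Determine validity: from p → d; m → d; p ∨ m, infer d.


This matches the form of proof by cases: the conclusion follows in every model of the premises.

Valid.


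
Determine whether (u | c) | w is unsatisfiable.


Truth table over {c, u, w}:
c | u | w | φ
-------------
False | False | False | False
True | False | False | True
False | True | False | True
True | True | False | True
False | False | True | True
True | False | True | True
False | True | True | True
True | True | True | True
Satisfying assignment at row 2: c=True, u=False, w=False gives True.

No, it is not a contradiction.


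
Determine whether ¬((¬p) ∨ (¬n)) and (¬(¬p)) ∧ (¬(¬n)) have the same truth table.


Compare truth tables:
n | p | φ | ψ
-------------
F | F | F | F
T | F | F | F
F | T | F | F
T | T | T | T
The columns φ and ψ agree on every row.

Yes, they are logically equivalent.


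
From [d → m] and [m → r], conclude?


Hypothetical syllogism: from (P → Q) and (Q → R), infer (P → R).
Chain the two implications through the shared middle term 'm'.

d → r


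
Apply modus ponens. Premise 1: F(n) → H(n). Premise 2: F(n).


Modus ponens: from (P → Q) and P, infer Q.
P = 'F(n)' is asserted, and P → Q holds, so Q follows.

H(n).


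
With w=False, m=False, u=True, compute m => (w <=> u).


Substitute w=False, m=False, u=True:
w <=> u = False <=> True = False
m => (w <=> u) = False => False = True

True


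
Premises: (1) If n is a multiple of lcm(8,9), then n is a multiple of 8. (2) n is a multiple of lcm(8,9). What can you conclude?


Modus ponens: from (P → Q) and P, infer Q.
P = 'n is a multiple of lcm(8,9)' is asserted, and P → Q holds, so Q follows.

n is a multiple of 8.


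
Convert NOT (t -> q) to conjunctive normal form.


Step 1: Rewrite t → q as ¬t ∨ q.
Step 2: Negate: ¬(¬t ∨ q) = t ∧ ¬q (De Morgan + double negation).

t AND (NOT q)


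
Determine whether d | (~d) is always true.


Build the truth table over {d}:
d | φ
-----
False | True
True | True
Every row evaluates to true.

Yes, it is a tautology.


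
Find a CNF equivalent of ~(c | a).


Step 1: Apply De Morgan: ¬(c ∨ a) = ¬c ∧ ¬a.

(~c) & (~a)


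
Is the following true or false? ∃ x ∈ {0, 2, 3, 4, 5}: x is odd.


Evaluate the predicate on each element: 0:F, 2:F, 3:T, 4:F, 5:T.
Witness x = 3 satisfies the predicate.

T


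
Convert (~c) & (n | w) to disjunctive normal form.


Step 1: Distribute ∧ over ∨: (¬c) ∧ (n ∨ w) = ((¬c) ∧ n) ∨ ((¬c) ∧ w).

((~c) & n) | ((~c) & w)


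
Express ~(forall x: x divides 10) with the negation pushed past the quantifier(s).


¬(forall x: φ) = exists x: ¬φ, and ¬(exists x: φ) = forall x: ¬φ.
Apply to the universal statement.

exists x: ~(x divides 10)


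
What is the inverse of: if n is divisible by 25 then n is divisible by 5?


The inverse of (P → Q) is (¬P → ¬Q). It is equivalent to the converse, not to the original.
Here P = 'n is divisible by 25' and Q = 'n is divisible by 5'.

If not (n is divisible by 25), then not (n is divisible by 5).


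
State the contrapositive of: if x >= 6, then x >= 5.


The contrapositive of (P → Q) is (¬Q → ¬P); it is logically equivalent to the original.
Here P = 'x >= 6' and Q = 'x >= 5'.

If not (x >= 5), then not (x >= 6).


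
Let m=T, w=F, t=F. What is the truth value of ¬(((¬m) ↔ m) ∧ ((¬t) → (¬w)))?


Substitute m=T, w=F, t=F:
¬m = F
(¬m) ↔ m = F ↔ T = F
¬t = T
¬w = T
(¬t) → (¬w) = T → T = T
((¬m) ↔ m) ∧ ((¬t) → (¬w)) = F ∧ T = F
¬(((¬m) ↔ m) ∧ ((¬t) → (¬w))) = T

T


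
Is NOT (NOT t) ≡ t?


Compare truth tables:
t | φ | ψ
---------
F | F | F
T | T | T
The columns φ and ψ agree on every row.

Yes, they are logically equivalent.


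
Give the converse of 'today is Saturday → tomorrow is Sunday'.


The converse of (P → Q) is (Q → P). It is not in general equivalent to the original.
Here P = 'today is Saturday' and Q = 'tomorrow is Sunday'.

If tomorrow is Sunday, then today is Saturday.


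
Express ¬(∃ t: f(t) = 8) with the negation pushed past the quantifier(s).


¬(∀ x: φ) = ∃ x: ¬φ, and ¬(∃ x: φ) = ∀ x: ¬φ.
Apply to the existential statement.

∀ t: ¬(f(t) = 8)


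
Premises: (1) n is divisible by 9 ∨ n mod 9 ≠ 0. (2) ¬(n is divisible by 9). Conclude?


Disjunctive syllogism: from (P ∨ Q) and ¬P, infer Q.
One disjunct, 'n is divisible by 9', is ruled out; the other must hold.

n mod 9 ≠ 0


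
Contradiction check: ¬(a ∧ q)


Truth table over {a, q}:
a | q | φ
---------
F | F | T
T | F | T
F | T | T
T | T | F
Satisfying assignment at row 1: a=F, q=F gives T.

No, it is not a contradiction.


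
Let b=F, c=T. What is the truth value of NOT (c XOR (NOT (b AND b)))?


Substitute b=F, c=T:
b AND b = F AND F = F
NOT (b AND b) = T
c XOR (NOT (b AND b)) = T XOR T = F
NOT (c XOR (NOT (b AND b))) = T

T


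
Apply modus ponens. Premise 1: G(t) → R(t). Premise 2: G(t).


Modus ponens: from (P → Q) and P, infer Q.
P = 'G(t)' is asserted, and P → Q holds, so Q follows.

R(t).


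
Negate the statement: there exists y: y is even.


¬(for all x: φ) = there exists x: ¬φ, and ¬(there exists x: φ) = for all x: ¬φ.
Apply to the existential statement.

for all y: NOT(y is even)


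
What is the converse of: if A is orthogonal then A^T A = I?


The converse of (P → Q) is (Q → P). It is not in general equivalent to the original.
Here P = 'A is orthogonal' and Q = 'A^T A = I'.

If A^T A = I, then A is orthogonal.


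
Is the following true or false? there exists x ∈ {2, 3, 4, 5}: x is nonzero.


Evaluate the predicate on each element: 2:T, 3:T, 4:T, 5:T.
Witness x = 2 satisfies the predicate.

T


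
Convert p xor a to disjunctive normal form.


Step 1: p ⊕ a is true exactly when they disagree: (p ∧ ¬a) ∨ (¬p ∧ a).

(p & (~a)) | ((~p) & a)


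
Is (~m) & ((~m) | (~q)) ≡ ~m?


Compare truth tables:
m | q | φ | ψ
-------------
False | False | True | True
True | False | False | False
False | True | True | True
True | True | False | False
The columns φ and ψ agree on every row.

Yes, they are logically equivalent.


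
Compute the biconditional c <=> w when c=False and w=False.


Biconditional is true when both operands have the same truth value.
Substitute: c=False, w=False.
False <=> False evaluates to True.

True


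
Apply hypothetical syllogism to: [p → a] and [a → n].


Hypothetical syllogism: from (P → Q) and (Q → R), infer (P → R).
Chain the two implications through the shared middle term 'a'.

p → n


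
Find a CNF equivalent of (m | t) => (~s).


Step 1: Rewrite as ¬(m ∨ t) ∨ (¬s) = (¬m ∧ ¬t) ∨ (¬s).
Step 2: Distribute ∨ over ∧.

((~m) | (~s)) & ((~t) | (~s))


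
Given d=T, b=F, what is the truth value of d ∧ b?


Conjunction is true only when both operands are true.
Substitute: d=T, b=F.
T ∧ F evaluates to F.

F


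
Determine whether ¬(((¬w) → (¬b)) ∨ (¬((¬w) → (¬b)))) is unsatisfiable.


Truth table over {b, w}:
b | w | φ
---------
F | F | F
T | F | F
F | T | F
T | T | F
Every row is false.

Yes, it is a contradiction.


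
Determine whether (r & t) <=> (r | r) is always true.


Build the truth table over {r, t}:
r | t | φ
---------
False | False | True
True | False | False
False | True | True
True | True | True
Counterexample at row 2: with r=True, t=False, the formula is False.

No, it is not a tautology.


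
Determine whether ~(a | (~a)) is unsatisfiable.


Truth table over {a}:
a | φ
-----
False | False
True | False
Every row is false.

Yes, it is a contradiction.


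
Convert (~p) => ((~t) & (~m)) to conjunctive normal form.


Step 1: Rewrite (¬p) → ((¬t) ∧ (¬m)) as ¬(¬p) ∨ ((¬t) ∧ (¬m)).
Step 2: Distribute ∨ over ∧.
Step 3: Eliminate any double negations (¬¬X = X).

(p | (~t)) & (p | (~m))


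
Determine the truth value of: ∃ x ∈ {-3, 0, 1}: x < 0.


Evaluate the predicate on each element: -3:T, 0:F, 1:F.
Witness x = -3 satisfies the predicate.

T


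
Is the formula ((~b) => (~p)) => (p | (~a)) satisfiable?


Search for a satisfying assignment over {a, b, p}.
Try a=False, b=False, p=False: the formula evaluates to True.
A satisfying assignment exists.

Satisfiable.


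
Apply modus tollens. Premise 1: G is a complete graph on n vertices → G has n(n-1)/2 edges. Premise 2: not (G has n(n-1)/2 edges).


Modus tollens: from (P → Q) and ¬Q, infer ¬P.
Q = 'G has n(n-1)/2 edges' is denied; since P → Q, P must also fail.

Not (G is a complete graph on n vertices).


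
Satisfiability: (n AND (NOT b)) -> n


Search for a satisfying assignment over {b, n}.
Try b=F, n=F: the formula evaluates to T.
A satisfying assignment exists.

Satisfiable.


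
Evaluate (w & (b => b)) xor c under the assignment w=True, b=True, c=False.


Substitute w=True, b=True, c=False:
b => b = True => True = True
w & (b => b) = True & True = True
(w & (b => b)) xor c = True xor False = True

True


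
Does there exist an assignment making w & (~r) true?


Search for a satisfying assignment over {r, w}.
Try r=False, w=True: the formula evaluates to True.
A satisfying assignment exists.

Satisfiable.


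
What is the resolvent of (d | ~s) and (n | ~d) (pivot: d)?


The clauses contain complementary literals d and ~d.
Resolution eliminates this pair and disjoins the remaining literals (merging duplicates).

(~s | n)


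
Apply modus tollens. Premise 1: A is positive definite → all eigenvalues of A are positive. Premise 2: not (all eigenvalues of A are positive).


Modus tollens: from (P → Q) and ¬Q, infer ¬P.
Q = 'all eigenvalues of A are positive' is denied; since P → Q, P must also fail.

Not (A is positive definite).


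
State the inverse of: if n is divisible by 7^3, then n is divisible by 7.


The inverse of (P → Q) is (¬P → ¬Q). It is equivalent to the converse, not to the original.
Here P = 'n is divisible by 7^3' and Q = 'n is divisible by 7'.

If not (n is divisible by 7^3), then not (n is divisible by 7).


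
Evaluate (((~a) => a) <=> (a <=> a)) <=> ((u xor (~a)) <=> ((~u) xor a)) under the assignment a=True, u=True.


Substitute a=True, u=True:
~a = False
(~a) => a = False => True = True
a <=> a = True <=> True = True
((~a) => a) <=> (a <=> a) = True <=> True = True
~a = False
u xor (~a) = True xor False = True
~u = False
(~u) xor a = False xor True = True
(u xor (~a)) <=> ((~u) xor a) = True <=> True = True
(((~a) => a) <=> (a <=> a)) <=> ((u xor (~a)) <=> ((~u) xor a)) = True <=> True = True

True


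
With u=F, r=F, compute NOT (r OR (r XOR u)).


Substitute u=F, r=F:
r XOR u = F XOR F = F
r OR (r XOR u) = F OR F = F
NOT (r OR (r XOR u)) = T

T


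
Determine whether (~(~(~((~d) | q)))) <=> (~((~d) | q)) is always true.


Build the truth table over {d, q}:
d | q | φ
---------
False | False | True
True | False | True
False | True | True
True | True | True
Every row evaluates to true.

Yes, it is a tautology.


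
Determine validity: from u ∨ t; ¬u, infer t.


This matches the form of disjunctive syllogism: the conclusion follows in every model of the premises.

Valid.


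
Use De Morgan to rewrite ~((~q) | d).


De Morgan: the negation of a disjunction is the conjunction of the negations.
Distribute ~ across |, flipping it to &, and negate each literal.

q & (~d)


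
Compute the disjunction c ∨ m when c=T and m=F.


Disjunction is false only when both operands are false.
Substitute: c=T, m=F.
T ∨ F evaluates to T.

T


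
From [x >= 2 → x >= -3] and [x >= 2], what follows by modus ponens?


Modus ponens: from (P → Q) and P, infer Q.
P = 'x >= 2' is asserted, and P → Q holds, so Q follows.

x >= -3.


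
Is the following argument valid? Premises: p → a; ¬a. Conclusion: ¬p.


This matches the form of modus tollens: the conclusion follows in every model of the premises.

Valid.


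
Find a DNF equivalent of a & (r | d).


Step 1: Distribute ∧ over ∨: a ∧ (r ∨ d) = (a ∧ r) ∨ (a ∧ d).

(a & r) | (a & d)


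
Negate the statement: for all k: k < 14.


¬(for all x: φ) = there exists x: ¬φ, and ¬(there exists x: φ) = for all x: ¬φ.
Apply to the universal statement.

there exists k: NOT(k < 14)


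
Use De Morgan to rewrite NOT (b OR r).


De Morgan: the negation of a disjunction is the conjunction of the negations.
Distribute NOT across OR, flipping it to AND, and negate each literal.

(NOT b) AND (NOT r)


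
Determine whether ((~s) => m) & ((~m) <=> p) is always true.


Build the truth table over {m, p, s}:
m | p | s | φ
-------------
False | False | False | False
True | False | False | True
False | True | False | False
True | True | False | False
False | False | True | False
True | False | True | True
False | True | True | True
True | True | True | False
Counterexample at row 1: with m=False, p=False, s=False, the formula is False.

No, it is not a tautology.


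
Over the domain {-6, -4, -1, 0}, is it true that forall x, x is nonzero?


Evaluate the predicate on each element: -6:True, -4:True, -1:True, 0:False.
Counterexample x = 0 fails the predicate.

False


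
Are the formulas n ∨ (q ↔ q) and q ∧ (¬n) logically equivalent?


Compare truth tables:
n | q | φ | ψ
-------------
F | F | T | F
T | F | T | F
F | T | T | T
T | T | T | F
They differ at row 1 (n=F, q=F): φ=T but ψ=F.

No, they are not logically equivalent.


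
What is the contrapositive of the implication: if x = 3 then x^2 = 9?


The contrapositive of (P → Q) is (¬Q → ¬P); it is logically equivalent to the original.
Here P = 'x = 3' and Q = 'x^2 = 9'.

If not (x^2 = 9), then not (x = 3).


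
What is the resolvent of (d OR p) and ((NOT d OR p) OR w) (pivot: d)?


The clauses contain complementary literals d and NOTd.
Resolution eliminates this pair and disjoins the remaining literals (merging duplicates).

(p OR w)


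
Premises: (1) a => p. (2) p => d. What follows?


Hypothetical syllogism: from (P → Q) and (Q → R), infer (P → R).
Chain the two implications through the shared middle term 'p'.

a => d


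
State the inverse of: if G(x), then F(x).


The inverse of (P → Q) is (¬P → ¬Q). It is equivalent to the converse, not to the original.
Here P = 'G(x)' and Q = 'F(x)'.

If not (G(x)), then not (F(x)).


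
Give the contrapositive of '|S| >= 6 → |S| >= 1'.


The contrapositive of (P → Q) is (¬Q → ¬P); it is logically equivalent to the original.
Here P = '|S| >= 6' and Q = '|S| >= 1'.

If not (|S| >= 1), then not (|S| >= 6).


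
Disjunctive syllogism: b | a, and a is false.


Disjunctive syllogism: from (P ∨ Q) and ¬P, infer Q.
One disjunct, 'a', is ruled out; the other must hold.

b


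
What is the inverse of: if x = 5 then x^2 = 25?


The inverse of (P → Q) is (¬P → ¬Q). It is equivalent to the converse, not to the original.
Here P = 'x = 5' and Q = 'x^2 = 25'.

If not (x = 5), then not (x^2 = 25).


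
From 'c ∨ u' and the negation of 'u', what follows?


Disjunctive syllogism: from (P ∨ Q) and ¬P, infer Q.
One disjunct, 'u', is ruled out; the other must hold.

c


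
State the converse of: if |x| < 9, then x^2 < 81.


The converse of (P → Q) is (Q → P). It is not in general equivalent to the original.
Here P = '|x| < 9' and Q = 'x^2 < 81'.

If x^2 < 81, then |x| < 9.


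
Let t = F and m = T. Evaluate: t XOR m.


Exclusive or is true when exactly one operand is true.
Substitute: t=F, m=T.
F XOR T evaluates to T.

T


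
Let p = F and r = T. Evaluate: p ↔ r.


Biconditional is true when both operands have the same truth value.
Substitute: p=F, r=T.
F ↔ T evaluates to F.

F


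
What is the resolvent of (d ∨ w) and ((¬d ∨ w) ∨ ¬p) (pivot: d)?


The clauses contain complementary literals d and ¬d.
Resolution eliminates this pair and disjoins the remaining literals (merging duplicates).

(w ∨ ¬p)


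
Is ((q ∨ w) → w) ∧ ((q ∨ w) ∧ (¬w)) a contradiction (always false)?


Truth table over {q, w}:
q | w | φ
---------
F | F | F
T | F | F
F | T | F
T | T | F
Every row is false.

Yes, it is a contradiction.


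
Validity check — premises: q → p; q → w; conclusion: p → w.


This is (no valid rule). There exist truth assignments where the premises are all true but the conclusion is false.

Invalid.


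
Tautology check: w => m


Build the truth table over {m, w}:
m | w | φ
---------
False | False | True
True | False | True
False | True | False
True | True | True
Counterexample at row 3: with m=False, w=True, the formula is False.

No, it is not a tautology.


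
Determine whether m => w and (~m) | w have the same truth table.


Compare truth tables:
m | w | φ | ψ
-------------
False | False | True | True
True | False | False | False
False | True | True | True
True | True | True | True
The columns φ and ψ agree on every row.

Yes, they are logically equivalent.


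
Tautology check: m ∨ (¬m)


Build the truth table over {m}:
m | φ
-----
F | T
T | T
Every row evaluates to true.

Yes, it is a tautology.


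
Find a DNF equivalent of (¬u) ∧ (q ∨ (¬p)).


Step 1: Distribute ∧ over ∨: (¬u) ∧ (q ∨ (¬p)) = ((¬u) ∧ q) ∨ ((¬u) ∧ (¬p)).

((¬u) ∧ q) ∨ ((¬u) ∧ (¬p))


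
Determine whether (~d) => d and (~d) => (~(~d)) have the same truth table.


Compare truth tables:
d | φ | ψ
---------
False | False | False
True | True | True
The columns φ and ψ agree on every row.

Yes, they are logically equivalent.


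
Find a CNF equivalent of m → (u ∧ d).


Step 1: Rewrite m → (u ∧ d) as ¬m ∨ (u ∧ d).
Step 2: Distribute ∨ over ∧.

((¬m) ∨ u) ∧ ((¬m) ∨ d)


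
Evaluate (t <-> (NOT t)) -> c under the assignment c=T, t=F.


Substitute c=T, t=F:
NOT t = T
t <-> (NOT t) = F <-> T = F
(t <-> (NOT t)) -> c = F -> T = T

T


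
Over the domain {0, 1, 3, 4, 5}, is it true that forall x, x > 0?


Evaluate the predicate on each element: 0:False, 1:True, 3:True, 4:True, 5:True.
Counterexample x = 0 fails the predicate.

False


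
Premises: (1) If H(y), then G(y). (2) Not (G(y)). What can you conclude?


Modus tollens: from (P → Q) and ¬Q, infer ¬P.
Q = 'G(y)' is denied; since P → Q, P must also fail.

Not (H(y)).


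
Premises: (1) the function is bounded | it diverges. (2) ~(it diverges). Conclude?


Disjunctive syllogism: from (P ∨ Q) and ¬P, infer Q.
One disjunct, 'it diverges', is ruled out; the other must hold.

the function is bounded


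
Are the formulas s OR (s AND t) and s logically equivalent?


Compare truth tables:
s | t | φ | ψ
-------------
F | F | F | F
T | F | T | T
F | T | F | F
T | T | T | T
The columns φ and ψ agree on every row.

Yes, they are logically equivalent.


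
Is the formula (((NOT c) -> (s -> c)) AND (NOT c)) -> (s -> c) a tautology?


Build the truth table over {c, s}:
c | s | φ
---------
F | F | T
T | F | T
F | T | T
T | T | T
Every row evaluates to true.

Yes, it is a tautology.


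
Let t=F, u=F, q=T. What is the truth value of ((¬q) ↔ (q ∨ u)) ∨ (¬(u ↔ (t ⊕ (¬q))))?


Substitute t=F, u=F, q=T:
¬q = F
q ∨ u = T ∨ F = T
(¬q) ↔ (q ∨ u) = F ↔ T = F
¬q = F
t ⊕ (¬q) = F ⊕ F = F
u ↔ (t ⊕ (¬q)) = F ↔ F = T
¬(u ↔ (t ⊕ (¬q))) = F
((¬q) ↔ (q ∨ u)) ∨ (¬(u ↔ (t ⊕ (¬q)))) = F ∨ F = F

F


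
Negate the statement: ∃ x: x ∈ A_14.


¬(∀ x: φ) = ∃ x: ¬φ, and ¬(∃ x: φ) = ∀ x: ¬φ.
Apply to the existential statement.

∀ x: ¬(x ∈ A_14)


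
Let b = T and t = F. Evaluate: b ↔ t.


Biconditional is true when both operands have the same truth value.
Substitute: b=T, t=F.
T ↔ F evaluates to F.

F


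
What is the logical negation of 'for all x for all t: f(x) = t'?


Negation flips each quantifier (∀↔∃) and negates the inner predicate.
¬(for all x for all t: φ) = there exists x there exists t: ¬φ.

there exists x there exists t: NOT(f(x) = t)


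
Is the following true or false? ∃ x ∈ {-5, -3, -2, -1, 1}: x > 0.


Evaluate the predicate on each element: -5:F, -3:F, -2:F, -1:F, 1:T.
Witness x = 1 satisfies the predicate.

T


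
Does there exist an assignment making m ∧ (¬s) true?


Search for a satisfying assignment over {m, s}.
Try m=T, s=F: the formula evaluates to T.
A satisfying assignment exists.

Satisfiable.


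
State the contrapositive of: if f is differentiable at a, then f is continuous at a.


The contrapositive of (P → Q) is (¬Q → ¬P); it is logically equivalent to the original.
Here P = 'f is differentiable at a' and Q = 'f is continuous at a'.

If not (f is continuous at a), then not (f is differentiable at a).


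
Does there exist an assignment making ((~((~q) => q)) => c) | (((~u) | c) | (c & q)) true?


Search for a satisfying assignment over {c, q, u}.
Try c=False, q=False, u=False: the formula evaluates to True.
A satisfying assignment exists.

Satisfiable.


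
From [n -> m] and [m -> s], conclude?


Hypothetical syllogism: from (P → Q) and (Q → R), infer (P → R).
Chain the two implications through the shared middle term 'm'.

n -> s


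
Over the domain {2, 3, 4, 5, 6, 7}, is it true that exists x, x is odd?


Evaluate the predicate on each element: 2:False, 3:True, 4:False, 5:True, 6:False, 7:True.
Witness x = 3 satisfies the predicate.

True


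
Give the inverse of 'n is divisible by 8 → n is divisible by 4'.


The inverse of (P → Q) is (¬P → ¬Q). It is equivalent to the converse, not to the original.
Here P = 'n is divisible by 8' and Q = 'n is divisible by 4'.

If not (n is divisible by 8), then not (n is divisible by 4).


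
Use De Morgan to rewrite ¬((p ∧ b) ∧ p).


De Morgan: the negation of a conjunction is the disjunction of the negations.
Distribute ¬ across ∧, flipping it to ∨, and negate each literal.

((¬p) ∨ (¬b)) ∨ (¬p)


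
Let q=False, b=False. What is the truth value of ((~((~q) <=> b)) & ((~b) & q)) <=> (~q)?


Substitute q=False, b=False:
~q = True
(~q) <=> b = True <=> False = False
~((~q) <=> b) = True
~b = True
(~b) & q = True & False = False
(~((~q) <=> b)) & ((~b) & q) = True & False = False
~q = True
((~((~q) <=> b)) & ((~b) & q)) <=> (~q) = False <=> True = False

False


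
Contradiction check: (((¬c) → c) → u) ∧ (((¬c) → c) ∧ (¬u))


Truth table over {c, u}:
c | u | φ
---------
F | F | F
T | F | F
F | T | F
T | T | F
Every row is false.

Yes, it is a contradiction.


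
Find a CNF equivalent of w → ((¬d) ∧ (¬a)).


Step 1: Rewrite w → ((¬d) ∧ (¬a)) as ¬w ∨ ((¬d) ∧ (¬a)).
Step 2: Distribute ∨ over ∧.

((¬w) ∨ (¬d)) ∧ ((¬w) ∨ (¬a))


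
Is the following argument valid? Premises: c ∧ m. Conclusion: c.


This matches the form of conjunction elimination: the conclusion follows in every model of the premises.

Valid.


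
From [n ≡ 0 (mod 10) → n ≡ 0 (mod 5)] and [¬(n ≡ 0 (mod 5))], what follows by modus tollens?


Modus tollens: from (P → Q) and ¬Q, infer ¬P.
Q = 'n ≡ 0 (mod 5)' is denied; since P → Q, P must also fail.

Not (n ≡ 0 (mod 10)).


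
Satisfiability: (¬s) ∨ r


Search for a satisfying assignment over {r, s}.
Try r=F, s=F: the formula evaluates to T.
A satisfying assignment exists.

Satisfiable.


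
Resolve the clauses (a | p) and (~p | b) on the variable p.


The clauses contain complementary literals p and ~p.
Resolution eliminates this pair and disjoins the remaining literals (merging duplicates).

(a | b)


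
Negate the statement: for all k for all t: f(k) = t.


Negation flips each quantifier (∀↔∃) and negates the inner predicate.
¬(for all k for all t: φ) = there exists k there exists t: ¬φ.

there exists k there exists t: NOT(f(k) = t)


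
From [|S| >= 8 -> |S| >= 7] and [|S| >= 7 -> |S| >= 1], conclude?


Hypothetical syllogism: from (P → Q) and (Q → R), infer (P → R).
Chain the two implications through the shared middle term '|S| >= 7'.

|S| >= 8 -> |S| >= 1


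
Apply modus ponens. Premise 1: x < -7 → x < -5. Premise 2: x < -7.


Modus ponens: from (P → Q) and P, infer Q.
P = 'x < -7' is asserted, and P → Q holds, so Q follows.

x < -5.


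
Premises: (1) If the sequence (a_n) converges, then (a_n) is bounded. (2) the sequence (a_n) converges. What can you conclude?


Modus ponens: from (P → Q) and P, infer Q.
P = 'the sequence (a_n) converges' is asserted, and P → Q holds, so Q follows.

(a_n) is bounded.


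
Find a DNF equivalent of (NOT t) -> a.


Step 1: Rewrite (¬t) → a as ¬(¬t) ∨ a.
Step 2: Eliminate any double negations (¬¬X = X).

t OR a


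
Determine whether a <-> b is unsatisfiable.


Truth table over {a, b}:
a | b | φ
---------
F | F | T
T | F | F
F | T | F
T | T | T
Satisfying assignment at row 1: a=F, b=F gives T.

No, it is not a contradiction.


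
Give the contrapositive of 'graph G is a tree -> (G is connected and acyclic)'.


The contrapositive of (P → Q) is (¬Q → ¬P); it is logically equivalent to the original.
Here P = 'graph G is a tree' and Q = '(G is connected and acyclic)'.

If not ((G is connected and acyclic)), then not (graph G is a tree).


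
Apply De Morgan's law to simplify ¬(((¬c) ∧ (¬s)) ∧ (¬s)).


De Morgan: the negation of a conjunction is the disjunction of the negations.
Distribute ¬ across ∧, flipping it to ∨, and negate each literal.

(c ∨ s) ∨ s


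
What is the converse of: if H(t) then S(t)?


The converse of (P → Q) is (Q → P). It is not in general equivalent to the original.
Here P = 'H(t)' and Q = 'S(t)'.

If S(t), then H(t).


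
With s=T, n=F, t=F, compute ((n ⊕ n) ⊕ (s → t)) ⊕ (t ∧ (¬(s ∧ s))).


Substitute s=T, n=F, t=F:
n ⊕ n = F ⊕ F = F
s → t = T → F = F
(n ⊕ n) ⊕ (s → t) = F ⊕ F = F
s ∧ s = T ∧ T = T
¬(s ∧ s) = F
t ∧ (¬(s ∧ s)) = F ∧ F = F
((n ⊕ n) ⊕ (s → t)) ⊕ (t ∧ (¬(s ∧ s))) = F ⊕ F = F

F


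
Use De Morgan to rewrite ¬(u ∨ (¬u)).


De Morgan: the negation of a disjunction is the conjunction of the negations.
Distribute ¬ across ∨, flipping it to ∧, and negate each literal.

(¬u) ∧ u


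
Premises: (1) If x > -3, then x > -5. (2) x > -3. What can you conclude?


Modus ponens: from (P → Q) and P, infer Q.
P = 'x > -3' is asserted, and P → Q holds, so Q follows.

x > -5.


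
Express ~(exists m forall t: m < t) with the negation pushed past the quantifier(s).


Negation flips each quantifier (∀↔∃) and negates the inner predicate.
¬(exists m forall t: φ) = forall m exists t: ¬φ.

forall m exists t: ~(m < t)


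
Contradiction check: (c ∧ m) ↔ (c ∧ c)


Truth table over {c, m}:
c | m | φ
---------
F | F | T
T | F | F
F | T | T
T | T | T
Satisfying assignment at row 1: c=F, m=F gives T.

No, it is not a contradiction.


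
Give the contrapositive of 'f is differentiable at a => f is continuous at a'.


The contrapositive of (P → Q) is (¬Q → ¬P); it is logically equivalent to the original.
Here P = 'f is differentiable at a' and Q = 'f is continuous at a'.

If not (f is continuous at a), then not (f is differentiable at a).


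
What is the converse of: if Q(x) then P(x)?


The converse of (P → Q) is (Q → P). It is not in general equivalent to the original.
Here P = 'Q(x)' and Q = 'P(x)'.

If P(x), then Q(x).


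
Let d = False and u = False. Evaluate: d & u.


Conjunction is true only when both operands are true.
Substitute: d=False, u=False.
False & False evaluates to False.

False


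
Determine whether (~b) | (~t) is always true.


Build the truth table over {b, t}:
b | t | φ
---------
False | False | True
True | False | True
False | True | True
True | True | False
Counterexample at row 4: with b=True, t=True, the formula is False.

No, it is not a tautology.


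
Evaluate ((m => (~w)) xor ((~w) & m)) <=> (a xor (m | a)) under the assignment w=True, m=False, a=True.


Substitute w=True, m=False, a=True:
~w = False
m => (~w) = False => False = True
~w = False
(~w) & m = False & False = False
(m => (~w)) xor ((~w) & m) = True xor False = True
m | a = False | True = True
a xor (m | a) = True xor True = False
((m => (~w)) xor ((~w) & m)) <=> (a xor (m | a)) = True <=> False = False

False


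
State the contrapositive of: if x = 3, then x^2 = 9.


The contrapositive of (P → Q) is (¬Q → ¬P); it is logically equivalent to the original.
Here P = 'x = 3' and Q = 'x^2 = 9'.

If not (x^2 = 9), then not (x = 3).


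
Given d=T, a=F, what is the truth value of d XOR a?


Exclusive or is true when exactly one operand is true.
Substitute: d=T, a=F.
T XOR F evaluates to T.

T


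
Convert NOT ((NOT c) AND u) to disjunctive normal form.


Step 1: Apply De Morgan: ¬((¬c) ∧ u) = ¬(¬c) ∨ ¬u.
Step 2: Eliminate any double negations (¬¬X = X).

c OR (NOT u)


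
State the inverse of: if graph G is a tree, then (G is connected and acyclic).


The inverse of (P → Q) is (¬P → ¬Q). It is equivalent to the converse, not to the original.
Here P = 'graph G is a tree' and Q = '(G is connected and acyclic)'.

If not (graph G is a tree), then not ((G is connected and acyclic)).


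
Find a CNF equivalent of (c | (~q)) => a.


Step 1: Rewrite as ¬(c ∨ (¬q)) ∨ a = (¬c ∧ ¬(¬q)) ∨ a.
Step 2: Distribute ∨ over ∧.
Step 3: Eliminate any double negations (¬¬X = X).

((~c) | a) & (q | a)


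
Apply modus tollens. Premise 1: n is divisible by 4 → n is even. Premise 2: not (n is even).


Modus tollens: from (P → Q) and ¬Q, infer ¬P.
Q = 'n is even' is denied; since P → Q, P must also fail.

Not (n is divisible by 4).


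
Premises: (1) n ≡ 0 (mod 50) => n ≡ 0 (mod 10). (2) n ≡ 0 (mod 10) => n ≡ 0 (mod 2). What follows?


Hypothetical syllogism: from (P → Q) and (Q → R), infer (P → R).
Chain the two implications through the shared middle term 'n ≡ 0 (mod 10)'.

n ≡ 0 (mod 50) => n ≡ 0 (mod 2)


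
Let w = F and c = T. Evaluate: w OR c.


Disjunction is false only when both operands are false.
Substitute: w=F, c=T.
F OR T evaluates to T.

T


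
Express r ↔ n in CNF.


Step 1: Rewrite r ↔ n as (r → n) ∧ (n → r).
Step 2: Rewrite each implication as a disjunction.

((¬r) ∨ n) ∧ ((¬n) ∨ r)


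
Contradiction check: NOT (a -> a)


Truth table over {a}:
a | φ
-----
F | F
T | F
Every row is false.

Yes, it is a contradiction.


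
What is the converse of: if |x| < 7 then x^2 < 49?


The converse of (P → Q) is (Q → P). It is not in general equivalent to the original.
Here P = '|x| < 7' and Q = 'x^2 < 49'.

If x^2 < 49, then |x| < 7.


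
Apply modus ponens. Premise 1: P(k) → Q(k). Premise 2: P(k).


Modus ponens: from (P → Q) and P, infer Q.
P = 'P(k)' is asserted, and P → Q holds, so Q follows.

Q(k).


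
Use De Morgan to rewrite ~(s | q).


De Morgan: the negation of a disjunction is the conjunction of the negations.
Distribute ~ across |, flipping it to &, and negate each literal.

(~s) & (~q)


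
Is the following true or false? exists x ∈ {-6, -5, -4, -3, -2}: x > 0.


Evaluate the predicate on each element: -6:False, -5:False, -4:False, -3:False, -2:False.
No element satisfies the predicate.

False


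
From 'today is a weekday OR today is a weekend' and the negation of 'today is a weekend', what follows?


Disjunctive syllogism: from (P ∨ Q) and ¬P, infer Q.
One disjunct, 'today is a weekend', is ruled out; the other must hold.

today is a weekday


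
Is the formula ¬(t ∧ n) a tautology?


Build the truth table over {n, t}:
n | t | φ
---------
F | F | T
T | F | T
F | T | T
T | T | F
Counterexample at row 4: with n=T, t=T, the formula is F.

No, it is not a tautology.


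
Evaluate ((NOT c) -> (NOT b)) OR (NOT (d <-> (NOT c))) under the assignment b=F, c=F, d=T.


Substitute b=F, c=F, d=T:
NOT c = T
NOT b = T
(NOT c) -> (NOT b) = T -> T = T
NOT c = T
d <-> (NOT c) = T <-> T = T
NOT (d <-> (NOT c)) = F
((NOT c) -> (NOT b)) OR (NOT (d <-> (NOT c))) = T OR F = T

T


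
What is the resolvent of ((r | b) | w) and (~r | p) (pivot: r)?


The clauses contain complementary literals r and ~r.
Resolution eliminates this pair and disjoins the remaining literals (merging duplicates).

((w | b) | p)


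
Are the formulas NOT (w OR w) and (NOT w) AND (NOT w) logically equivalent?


Compare truth tables:
w | φ | ψ
---------
F | T | T
T | F | F
The columns φ and ψ agree on every row.

Yes, they are logically equivalent.


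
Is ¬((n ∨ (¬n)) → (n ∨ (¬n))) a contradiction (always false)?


Truth table over {n}:
n | φ
-----
F | F
T | F
Every row is false.

Yes, it is a contradiction.


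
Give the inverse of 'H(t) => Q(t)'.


The inverse of (P → Q) is (¬P → ¬Q). It is equivalent to the converse, not to the original.
Here P = 'H(t)' and Q = 'Q(t)'.

If not (H(t)), then not (Q(t)).


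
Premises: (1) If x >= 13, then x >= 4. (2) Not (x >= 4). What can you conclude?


Modus tollens: from (P → Q) and ¬Q, infer ¬P.
Q = 'x >= 4' is denied; since P → Q, P must also fail.

Not (x >= 13).


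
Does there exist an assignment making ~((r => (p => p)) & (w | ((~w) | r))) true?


Check all 8 assignments over {p, r, w}:
p | r | w | φ
-------------
False | False | False | False
True | False | False | False
False | True | False | False
True | True | False | False
False | False | True | False
True | False | True | False
False | True | True | False
True | True | True | False
No assignment makes the formula true.

Unsatisfiable.


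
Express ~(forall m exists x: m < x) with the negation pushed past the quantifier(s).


Negation flips each quantifier (∀↔∃) and negates the inner predicate.
¬(forall m exists x: φ) = exists m forall x: ¬φ.

exists m forall x: ~(m < x)
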